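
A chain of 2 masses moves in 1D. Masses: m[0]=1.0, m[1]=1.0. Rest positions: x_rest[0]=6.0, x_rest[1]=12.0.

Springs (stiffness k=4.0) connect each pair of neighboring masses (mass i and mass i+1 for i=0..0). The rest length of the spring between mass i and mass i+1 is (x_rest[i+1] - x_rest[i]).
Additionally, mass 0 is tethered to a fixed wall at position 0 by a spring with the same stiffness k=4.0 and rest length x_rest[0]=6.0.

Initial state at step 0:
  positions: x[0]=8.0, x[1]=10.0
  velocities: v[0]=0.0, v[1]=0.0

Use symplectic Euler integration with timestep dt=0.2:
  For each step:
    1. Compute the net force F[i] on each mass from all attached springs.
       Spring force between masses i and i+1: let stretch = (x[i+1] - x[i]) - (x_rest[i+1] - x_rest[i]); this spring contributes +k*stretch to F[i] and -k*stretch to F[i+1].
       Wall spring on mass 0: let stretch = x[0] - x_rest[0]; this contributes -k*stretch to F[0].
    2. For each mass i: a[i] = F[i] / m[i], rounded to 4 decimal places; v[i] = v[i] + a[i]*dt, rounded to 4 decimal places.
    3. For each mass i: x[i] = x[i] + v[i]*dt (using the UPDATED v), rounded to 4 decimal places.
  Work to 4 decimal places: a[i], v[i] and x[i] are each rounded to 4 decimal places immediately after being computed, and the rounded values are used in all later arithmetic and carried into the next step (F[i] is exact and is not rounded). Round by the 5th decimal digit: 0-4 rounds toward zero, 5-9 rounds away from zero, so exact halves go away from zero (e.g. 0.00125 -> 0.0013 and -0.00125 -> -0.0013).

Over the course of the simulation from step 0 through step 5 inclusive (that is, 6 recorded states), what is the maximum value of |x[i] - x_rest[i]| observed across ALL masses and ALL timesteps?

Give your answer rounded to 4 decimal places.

Step 0: x=[8.0000 10.0000] v=[0.0000 0.0000]
Step 1: x=[7.0400 10.6400] v=[-4.8000 3.2000]
Step 2: x=[5.5296 11.6640] v=[-7.5520 5.1200]
Step 3: x=[4.1160 12.6665] v=[-7.0682 5.0125]
Step 4: x=[3.4119 13.2609] v=[-3.5206 2.9721]
Step 5: x=[3.7377 13.2395] v=[1.6291 -0.1071]
Max displacement = 2.5881

Answer: 2.5881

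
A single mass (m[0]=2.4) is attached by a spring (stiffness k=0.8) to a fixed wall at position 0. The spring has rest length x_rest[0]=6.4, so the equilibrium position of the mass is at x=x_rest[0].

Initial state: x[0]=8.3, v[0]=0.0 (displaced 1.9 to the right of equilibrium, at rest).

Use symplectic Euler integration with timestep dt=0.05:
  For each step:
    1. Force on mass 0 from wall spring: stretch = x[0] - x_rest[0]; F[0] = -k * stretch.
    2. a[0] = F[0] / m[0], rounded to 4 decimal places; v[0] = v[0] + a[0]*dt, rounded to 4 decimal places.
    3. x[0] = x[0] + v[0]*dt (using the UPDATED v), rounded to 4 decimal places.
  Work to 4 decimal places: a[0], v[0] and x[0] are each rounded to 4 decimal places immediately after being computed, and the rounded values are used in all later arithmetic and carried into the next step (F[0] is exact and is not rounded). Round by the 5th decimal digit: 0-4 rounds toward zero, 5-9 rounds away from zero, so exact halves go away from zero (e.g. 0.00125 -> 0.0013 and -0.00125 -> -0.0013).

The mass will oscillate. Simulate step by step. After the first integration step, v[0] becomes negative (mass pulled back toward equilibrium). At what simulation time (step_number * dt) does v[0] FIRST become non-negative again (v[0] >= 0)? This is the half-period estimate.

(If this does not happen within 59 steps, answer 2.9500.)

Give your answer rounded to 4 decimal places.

Step 0: x=[8.3000] v=[0.0000]
Step 1: x=[8.2984] v=[-0.0317]
Step 2: x=[8.2952] v=[-0.0633]
Step 3: x=[8.2905] v=[-0.0949]
Step 4: x=[8.2842] v=[-0.1264]
Step 5: x=[8.2763] v=[-0.1578]
Step 6: x=[8.2668] v=[-0.1891]
Step 7: x=[8.2558] v=[-0.2202]
Step 8: x=[8.2432] v=[-0.2511]
Step 9: x=[8.2291] v=[-0.2818]
Step 10: x=[8.2135] v=[-0.3123]
Step 11: x=[8.1964] v=[-0.3425]
Step 12: x=[8.1778] v=[-0.3724]
Step 13: x=[8.1577] v=[-0.4020]
Step 14: x=[8.1361] v=[-0.4313]
Step 15: x=[8.1131] v=[-0.4602]
Step 16: x=[8.0887] v=[-0.4888]
Step 17: x=[8.0629] v=[-0.5169]
Step 18: x=[8.0357] v=[-0.5446]
Step 19: x=[8.0071] v=[-0.5719]
Step 20: x=[7.9772] v=[-0.5987]
Step 21: x=[7.9460] v=[-0.6250]
Step 22: x=[7.9135] v=[-0.6508]
Step 23: x=[7.8797] v=[-0.6760]
Step 24: x=[7.8447] v=[-0.7007]
Step 25: x=[7.8085] v=[-0.7248]
Step 26: x=[7.7711] v=[-0.7483]
Step 27: x=[7.7325] v=[-0.7712]
Step 28: x=[7.6928] v=[-0.7934]
Step 29: x=[7.6521] v=[-0.8149]
Step 30: x=[7.6103] v=[-0.8358]
Step 31: x=[7.5675] v=[-0.8560]
Step 32: x=[7.5237] v=[-0.8755]
Step 33: x=[7.4790] v=[-0.8942]
Step 34: x=[7.4334] v=[-0.9122]
Step 35: x=[7.3869] v=[-0.9294]
Step 36: x=[7.3396] v=[-0.9459]
Step 37: x=[7.2915] v=[-0.9616]
Step 38: x=[7.2427] v=[-0.9765]
Step 39: x=[7.1932] v=[-0.9905]
Step 40: x=[7.1430] v=[-1.0037]
Step 41: x=[7.0922] v=[-1.0161]
Step 42: x=[7.0408] v=[-1.0276]
Step 43: x=[6.9889] v=[-1.0383]
Step 44: x=[6.9365] v=[-1.0481]
Step 45: x=[6.8837] v=[-1.0570]
Step 46: x=[6.8304] v=[-1.0651]
Step 47: x=[6.7768] v=[-1.0723]
Step 48: x=[6.7229] v=[-1.0786]
Step 49: x=[6.6687] v=[-1.0840]
Step 50: x=[6.6143] v=[-1.0885]
Step 51: x=[6.5597] v=[-1.0921]
Step 52: x=[6.5050] v=[-1.0948]
Step 53: x=[6.4502] v=[-1.0966]
Step 54: x=[6.3953] v=[-1.0974]
Step 55: x=[6.3404] v=[-1.0973]
Step 56: x=[6.2856] v=[-1.0963]
Step 57: x=[6.2309] v=[-1.0944]
Step 58: x=[6.1763] v=[-1.0916]
Step 59: x=[6.1219] v=[-1.0879]
v[0] did not become non-negative within 59 steps; using fallback time=2.9500

Answer: 2.9500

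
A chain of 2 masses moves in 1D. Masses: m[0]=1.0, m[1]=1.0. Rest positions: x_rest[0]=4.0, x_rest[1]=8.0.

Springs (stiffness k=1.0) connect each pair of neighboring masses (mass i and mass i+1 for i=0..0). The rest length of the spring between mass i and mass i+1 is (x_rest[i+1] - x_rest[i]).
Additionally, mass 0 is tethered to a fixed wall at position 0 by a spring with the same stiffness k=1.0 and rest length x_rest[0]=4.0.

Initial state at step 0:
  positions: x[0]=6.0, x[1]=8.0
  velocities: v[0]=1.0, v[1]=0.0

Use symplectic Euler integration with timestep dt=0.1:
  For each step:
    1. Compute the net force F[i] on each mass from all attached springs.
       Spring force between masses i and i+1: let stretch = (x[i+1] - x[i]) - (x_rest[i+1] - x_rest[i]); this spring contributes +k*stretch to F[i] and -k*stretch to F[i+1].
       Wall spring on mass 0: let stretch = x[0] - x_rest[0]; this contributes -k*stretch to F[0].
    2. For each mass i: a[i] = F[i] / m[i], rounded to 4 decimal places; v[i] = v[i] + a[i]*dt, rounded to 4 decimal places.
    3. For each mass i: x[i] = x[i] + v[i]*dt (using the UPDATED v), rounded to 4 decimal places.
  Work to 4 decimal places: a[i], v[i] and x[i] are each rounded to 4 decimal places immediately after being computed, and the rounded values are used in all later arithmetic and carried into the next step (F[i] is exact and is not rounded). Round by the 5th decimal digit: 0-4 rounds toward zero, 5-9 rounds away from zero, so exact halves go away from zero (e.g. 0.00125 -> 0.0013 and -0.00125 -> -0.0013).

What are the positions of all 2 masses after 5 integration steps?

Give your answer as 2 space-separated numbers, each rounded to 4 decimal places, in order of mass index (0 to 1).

Answer: 5.8953 8.2989

Derivation:
Step 0: x=[6.0000 8.0000] v=[1.0000 0.0000]
Step 1: x=[6.0600 8.0200] v=[0.6000 0.2000]
Step 2: x=[6.0790 8.0604] v=[0.1900 0.4040]
Step 3: x=[6.0570 8.1210] v=[-0.2198 0.6059]
Step 4: x=[5.9951 8.2010] v=[-0.6191 0.7995]
Step 5: x=[5.8953 8.2989] v=[-0.9980 0.9789]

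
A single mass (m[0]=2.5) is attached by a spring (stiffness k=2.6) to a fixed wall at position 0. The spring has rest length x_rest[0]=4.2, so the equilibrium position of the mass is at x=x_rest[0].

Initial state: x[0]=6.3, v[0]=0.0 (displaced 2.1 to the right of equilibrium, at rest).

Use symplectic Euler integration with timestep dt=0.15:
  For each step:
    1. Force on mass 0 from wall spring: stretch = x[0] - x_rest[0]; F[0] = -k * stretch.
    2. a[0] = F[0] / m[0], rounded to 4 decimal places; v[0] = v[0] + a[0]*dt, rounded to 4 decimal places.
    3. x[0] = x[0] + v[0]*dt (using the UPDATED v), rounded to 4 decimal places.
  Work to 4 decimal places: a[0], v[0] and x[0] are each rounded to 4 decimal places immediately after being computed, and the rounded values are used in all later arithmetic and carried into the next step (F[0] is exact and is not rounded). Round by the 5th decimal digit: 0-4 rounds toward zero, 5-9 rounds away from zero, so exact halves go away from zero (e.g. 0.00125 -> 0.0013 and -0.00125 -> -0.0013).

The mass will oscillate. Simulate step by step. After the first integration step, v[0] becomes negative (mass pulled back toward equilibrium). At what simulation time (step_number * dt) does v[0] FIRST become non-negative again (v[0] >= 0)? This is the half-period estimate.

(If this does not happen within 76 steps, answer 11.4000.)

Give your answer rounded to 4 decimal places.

Answer: 3.1500

Derivation:
Step 0: x=[6.3000] v=[0.0000]
Step 1: x=[6.2509] v=[-0.3276]
Step 2: x=[6.1538] v=[-0.6475]
Step 3: x=[6.0110] v=[-0.9523]
Step 4: x=[5.8258] v=[-1.2348]
Step 5: x=[5.6025] v=[-1.4884]
Step 6: x=[5.3464] v=[-1.7072]
Step 7: x=[5.0635] v=[-1.8860]
Step 8: x=[4.7604] v=[-2.0207]
Step 9: x=[4.4442] v=[-2.1081]
Step 10: x=[4.1223] v=[-2.1462]
Step 11: x=[3.8022] v=[-2.1341]
Step 12: x=[3.4914] v=[-2.0720]
Step 13: x=[3.1972] v=[-1.9615]
Step 14: x=[2.9264] v=[-1.8051]
Step 15: x=[2.6854] v=[-1.6064]
Step 16: x=[2.4799] v=[-1.3701]
Step 17: x=[2.3146] v=[-1.1018]
Step 18: x=[2.1934] v=[-0.8077]
Step 19: x=[2.1192] v=[-0.4947]
Step 20: x=[2.0937] v=[-0.1701]
Step 21: x=[2.1175] v=[0.1585]
First v>=0 after going negative at step 21, time=3.1500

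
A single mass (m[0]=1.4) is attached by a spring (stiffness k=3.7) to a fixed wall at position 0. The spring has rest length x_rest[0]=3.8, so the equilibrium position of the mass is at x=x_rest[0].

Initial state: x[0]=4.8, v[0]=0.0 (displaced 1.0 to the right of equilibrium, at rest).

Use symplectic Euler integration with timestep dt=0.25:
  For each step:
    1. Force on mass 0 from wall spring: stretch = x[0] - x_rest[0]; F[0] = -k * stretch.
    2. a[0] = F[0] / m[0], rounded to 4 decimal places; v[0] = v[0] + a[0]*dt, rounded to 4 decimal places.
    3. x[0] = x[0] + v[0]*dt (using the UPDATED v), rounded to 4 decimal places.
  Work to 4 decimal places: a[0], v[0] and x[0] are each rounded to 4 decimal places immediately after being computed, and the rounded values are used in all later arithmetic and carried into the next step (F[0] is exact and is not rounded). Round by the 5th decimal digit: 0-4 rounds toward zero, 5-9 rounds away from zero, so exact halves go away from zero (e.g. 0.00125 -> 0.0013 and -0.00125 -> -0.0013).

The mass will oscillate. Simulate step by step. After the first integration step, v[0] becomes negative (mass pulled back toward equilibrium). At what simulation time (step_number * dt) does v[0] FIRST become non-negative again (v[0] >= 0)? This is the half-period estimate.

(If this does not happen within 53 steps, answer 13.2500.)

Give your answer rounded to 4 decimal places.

Answer: 2.0000

Derivation:
Step 0: x=[4.8000] v=[0.0000]
Step 1: x=[4.6348] v=[-0.6607]
Step 2: x=[4.3317] v=[-1.2123]
Step 3: x=[3.9408] v=[-1.5636]
Step 4: x=[3.5267] v=[-1.6566]
Step 5: x=[3.1577] v=[-1.4760]
Step 6: x=[2.8948] v=[-1.0516]
Step 7: x=[2.7814] v=[-0.4535]
Step 8: x=[2.8363] v=[0.2195]
First v>=0 after going negative at step 8, time=2.0000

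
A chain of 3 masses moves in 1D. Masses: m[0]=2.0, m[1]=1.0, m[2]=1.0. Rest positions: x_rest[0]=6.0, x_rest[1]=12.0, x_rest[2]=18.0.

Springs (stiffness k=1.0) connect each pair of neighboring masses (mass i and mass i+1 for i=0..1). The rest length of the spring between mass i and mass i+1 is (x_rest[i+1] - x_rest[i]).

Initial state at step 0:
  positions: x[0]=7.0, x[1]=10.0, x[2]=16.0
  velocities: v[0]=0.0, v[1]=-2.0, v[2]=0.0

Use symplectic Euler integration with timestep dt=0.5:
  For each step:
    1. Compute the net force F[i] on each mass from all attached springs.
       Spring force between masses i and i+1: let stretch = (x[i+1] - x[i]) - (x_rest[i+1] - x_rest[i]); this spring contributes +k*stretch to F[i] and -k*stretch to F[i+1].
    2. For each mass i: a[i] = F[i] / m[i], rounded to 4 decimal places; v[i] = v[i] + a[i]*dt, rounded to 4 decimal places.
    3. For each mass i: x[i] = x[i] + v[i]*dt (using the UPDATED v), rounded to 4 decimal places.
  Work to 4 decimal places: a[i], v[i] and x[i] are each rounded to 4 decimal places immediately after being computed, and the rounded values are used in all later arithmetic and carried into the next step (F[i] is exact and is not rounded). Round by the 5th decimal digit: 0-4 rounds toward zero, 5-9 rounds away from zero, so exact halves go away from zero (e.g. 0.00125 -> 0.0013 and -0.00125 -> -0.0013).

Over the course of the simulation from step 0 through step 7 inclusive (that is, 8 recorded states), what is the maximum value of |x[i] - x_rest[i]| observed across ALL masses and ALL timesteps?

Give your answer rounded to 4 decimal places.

Step 0: x=[7.0000 10.0000 16.0000] v=[0.0000 -2.0000 0.0000]
Step 1: x=[6.6250 9.7500 16.0000] v=[-0.7500 -0.5000 0.0000]
Step 2: x=[5.8906 10.2813 15.9375] v=[-1.4688 1.0625 -0.1250]
Step 3: x=[4.9550 11.1290 15.9610] v=[-1.8712 1.6953 0.0469]
Step 4: x=[4.0412 11.6412 16.2765] v=[-1.8277 1.0243 0.6309]
Step 5: x=[3.3274 11.4122 16.9332] v=[-1.4277 -0.4581 1.3133]
Step 6: x=[2.8742 10.5422 17.7096] v=[-0.9065 -1.7400 1.5528]
Step 7: x=[2.6295 9.5471 18.1942] v=[-0.4895 -1.9903 0.9691]
Max displacement = 3.3705

Answer: 3.3705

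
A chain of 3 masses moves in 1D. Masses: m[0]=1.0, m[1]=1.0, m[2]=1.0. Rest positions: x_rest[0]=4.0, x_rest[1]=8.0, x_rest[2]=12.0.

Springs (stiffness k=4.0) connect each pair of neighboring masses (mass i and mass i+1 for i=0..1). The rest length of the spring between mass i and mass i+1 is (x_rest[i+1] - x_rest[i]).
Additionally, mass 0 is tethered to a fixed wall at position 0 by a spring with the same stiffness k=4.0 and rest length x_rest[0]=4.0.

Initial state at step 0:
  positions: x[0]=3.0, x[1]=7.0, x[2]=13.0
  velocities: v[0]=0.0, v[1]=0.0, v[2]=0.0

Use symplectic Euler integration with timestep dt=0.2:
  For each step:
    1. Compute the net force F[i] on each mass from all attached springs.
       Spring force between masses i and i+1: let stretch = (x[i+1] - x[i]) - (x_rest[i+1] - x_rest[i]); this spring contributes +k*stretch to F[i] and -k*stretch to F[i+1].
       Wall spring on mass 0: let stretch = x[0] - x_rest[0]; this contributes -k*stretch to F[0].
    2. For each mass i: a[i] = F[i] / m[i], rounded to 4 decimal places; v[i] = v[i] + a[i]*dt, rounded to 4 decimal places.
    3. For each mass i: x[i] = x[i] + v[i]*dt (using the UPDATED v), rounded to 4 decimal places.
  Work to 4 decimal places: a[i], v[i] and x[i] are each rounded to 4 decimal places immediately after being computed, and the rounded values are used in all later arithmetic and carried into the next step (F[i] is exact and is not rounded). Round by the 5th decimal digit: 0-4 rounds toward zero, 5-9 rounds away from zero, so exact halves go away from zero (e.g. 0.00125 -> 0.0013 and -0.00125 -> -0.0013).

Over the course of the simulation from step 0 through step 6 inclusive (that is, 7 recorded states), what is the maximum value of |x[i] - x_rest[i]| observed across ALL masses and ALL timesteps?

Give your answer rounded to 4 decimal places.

Answer: 1.2488

Derivation:
Step 0: x=[3.0000 7.0000 13.0000] v=[0.0000 0.0000 0.0000]
Step 1: x=[3.1600 7.3200 12.6800] v=[0.8000 1.6000 -1.6000]
Step 2: x=[3.4800 7.8320 12.1424] v=[1.6000 2.5600 -2.6880]
Step 3: x=[3.9395 8.3373 11.5551] v=[2.2976 2.5267 -2.9363]
Step 4: x=[4.4723 8.6538 11.0930] v=[2.6642 1.5827 -2.3105]
Step 5: x=[4.9586 8.6916 10.8806] v=[2.4316 0.1889 -1.0619]
Step 6: x=[5.2488 8.4823 10.9580] v=[1.4511 -1.0463 0.3869]
Max displacement = 1.2488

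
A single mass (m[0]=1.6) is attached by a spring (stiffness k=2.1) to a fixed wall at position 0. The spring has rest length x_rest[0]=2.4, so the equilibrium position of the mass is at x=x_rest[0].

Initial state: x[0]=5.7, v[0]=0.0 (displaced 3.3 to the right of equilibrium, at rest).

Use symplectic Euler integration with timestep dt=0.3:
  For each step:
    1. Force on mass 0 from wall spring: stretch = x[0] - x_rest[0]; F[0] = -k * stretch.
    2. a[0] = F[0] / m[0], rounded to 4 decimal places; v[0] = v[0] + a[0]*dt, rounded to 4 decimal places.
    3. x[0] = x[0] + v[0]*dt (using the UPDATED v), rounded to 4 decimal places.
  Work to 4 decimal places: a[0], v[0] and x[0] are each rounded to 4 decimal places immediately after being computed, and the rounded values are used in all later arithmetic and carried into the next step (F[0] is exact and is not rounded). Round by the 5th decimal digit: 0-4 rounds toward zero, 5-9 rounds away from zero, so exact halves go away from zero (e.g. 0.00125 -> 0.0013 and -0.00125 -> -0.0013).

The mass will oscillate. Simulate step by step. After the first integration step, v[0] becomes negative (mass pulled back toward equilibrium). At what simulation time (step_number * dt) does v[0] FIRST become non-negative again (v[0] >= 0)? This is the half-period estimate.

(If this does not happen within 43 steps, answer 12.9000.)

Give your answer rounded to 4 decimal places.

Answer: 3.0000

Derivation:
Step 0: x=[5.7000] v=[0.0000]
Step 1: x=[5.3102] v=[-1.2994]
Step 2: x=[4.5766] v=[-2.4453]
Step 3: x=[3.5859] v=[-3.3023]
Step 4: x=[2.4551] v=[-3.7693]
Step 5: x=[1.3178] v=[-3.7910]
Step 6: x=[0.3083] v=[-3.3649]
Step 7: x=[-0.4541] v=[-2.5413]
Step 8: x=[-0.8794] v=[-1.4175]
Step 9: x=[-0.9173] v=[-0.1262]
Step 10: x=[-0.5633] v=[1.1800]
First v>=0 after going negative at step 10, time=3.0000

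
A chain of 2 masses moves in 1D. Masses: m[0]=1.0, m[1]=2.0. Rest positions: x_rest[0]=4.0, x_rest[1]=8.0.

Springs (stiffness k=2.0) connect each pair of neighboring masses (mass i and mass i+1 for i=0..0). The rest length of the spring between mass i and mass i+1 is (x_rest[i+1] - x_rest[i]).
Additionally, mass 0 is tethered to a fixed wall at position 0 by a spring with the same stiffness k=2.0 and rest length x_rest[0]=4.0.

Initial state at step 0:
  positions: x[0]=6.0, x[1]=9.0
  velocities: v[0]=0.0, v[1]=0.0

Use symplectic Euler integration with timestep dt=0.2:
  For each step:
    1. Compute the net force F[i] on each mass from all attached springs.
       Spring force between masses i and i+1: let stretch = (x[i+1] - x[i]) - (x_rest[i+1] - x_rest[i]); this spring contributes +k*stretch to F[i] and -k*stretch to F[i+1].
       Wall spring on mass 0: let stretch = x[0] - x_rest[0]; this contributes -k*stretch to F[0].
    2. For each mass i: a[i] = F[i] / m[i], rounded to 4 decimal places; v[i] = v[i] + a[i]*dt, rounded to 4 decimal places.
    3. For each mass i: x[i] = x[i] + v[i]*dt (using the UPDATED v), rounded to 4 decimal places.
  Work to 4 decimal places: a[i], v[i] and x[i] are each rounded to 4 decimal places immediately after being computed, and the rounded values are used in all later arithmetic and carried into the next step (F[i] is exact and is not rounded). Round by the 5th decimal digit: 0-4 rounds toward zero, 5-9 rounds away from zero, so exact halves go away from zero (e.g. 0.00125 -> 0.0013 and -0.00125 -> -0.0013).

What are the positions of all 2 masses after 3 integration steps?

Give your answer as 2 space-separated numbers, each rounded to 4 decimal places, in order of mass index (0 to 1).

Step 0: x=[6.0000 9.0000] v=[0.0000 0.0000]
Step 1: x=[5.7600 9.0400] v=[-1.2000 0.2000]
Step 2: x=[5.3216 9.1088] v=[-2.1920 0.3440]
Step 3: x=[4.7604 9.1861] v=[-2.8058 0.3866]

Answer: 4.7604 9.1861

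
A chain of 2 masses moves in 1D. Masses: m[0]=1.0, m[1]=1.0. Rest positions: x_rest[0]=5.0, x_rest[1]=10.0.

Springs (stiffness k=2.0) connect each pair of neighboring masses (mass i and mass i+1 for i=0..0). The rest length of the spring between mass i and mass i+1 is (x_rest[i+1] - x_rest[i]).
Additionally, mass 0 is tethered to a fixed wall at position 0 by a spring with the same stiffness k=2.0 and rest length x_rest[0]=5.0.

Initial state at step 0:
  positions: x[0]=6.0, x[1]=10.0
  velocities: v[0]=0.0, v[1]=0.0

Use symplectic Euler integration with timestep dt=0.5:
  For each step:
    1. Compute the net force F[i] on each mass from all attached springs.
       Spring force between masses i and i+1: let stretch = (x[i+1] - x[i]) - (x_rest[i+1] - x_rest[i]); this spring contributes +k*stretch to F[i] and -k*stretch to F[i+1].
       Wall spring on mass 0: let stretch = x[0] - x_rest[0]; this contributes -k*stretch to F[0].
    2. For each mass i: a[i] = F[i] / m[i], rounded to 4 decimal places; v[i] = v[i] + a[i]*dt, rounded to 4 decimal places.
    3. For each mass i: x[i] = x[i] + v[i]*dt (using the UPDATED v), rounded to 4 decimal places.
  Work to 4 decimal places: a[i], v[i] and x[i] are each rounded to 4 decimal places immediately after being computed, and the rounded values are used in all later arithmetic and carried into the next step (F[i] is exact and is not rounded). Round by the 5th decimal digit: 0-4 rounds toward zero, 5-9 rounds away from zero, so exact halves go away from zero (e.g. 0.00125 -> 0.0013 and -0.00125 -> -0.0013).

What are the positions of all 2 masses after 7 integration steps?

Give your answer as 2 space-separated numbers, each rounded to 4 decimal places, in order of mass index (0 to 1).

Step 0: x=[6.0000 10.0000] v=[0.0000 0.0000]
Step 1: x=[5.0000 10.5000] v=[-2.0000 1.0000]
Step 2: x=[4.2500 10.7500] v=[-1.5000 0.5000]
Step 3: x=[4.6250 10.2500] v=[0.7500 -1.0000]
Step 4: x=[5.5000 9.4375] v=[1.7500 -1.6250]
Step 5: x=[5.5938 9.1563] v=[0.1875 -0.5625]
Step 6: x=[4.6719 9.5938] v=[-1.8438 0.8750]
Step 7: x=[3.8750 10.0704] v=[-1.5938 0.9531]

Answer: 3.8750 10.0704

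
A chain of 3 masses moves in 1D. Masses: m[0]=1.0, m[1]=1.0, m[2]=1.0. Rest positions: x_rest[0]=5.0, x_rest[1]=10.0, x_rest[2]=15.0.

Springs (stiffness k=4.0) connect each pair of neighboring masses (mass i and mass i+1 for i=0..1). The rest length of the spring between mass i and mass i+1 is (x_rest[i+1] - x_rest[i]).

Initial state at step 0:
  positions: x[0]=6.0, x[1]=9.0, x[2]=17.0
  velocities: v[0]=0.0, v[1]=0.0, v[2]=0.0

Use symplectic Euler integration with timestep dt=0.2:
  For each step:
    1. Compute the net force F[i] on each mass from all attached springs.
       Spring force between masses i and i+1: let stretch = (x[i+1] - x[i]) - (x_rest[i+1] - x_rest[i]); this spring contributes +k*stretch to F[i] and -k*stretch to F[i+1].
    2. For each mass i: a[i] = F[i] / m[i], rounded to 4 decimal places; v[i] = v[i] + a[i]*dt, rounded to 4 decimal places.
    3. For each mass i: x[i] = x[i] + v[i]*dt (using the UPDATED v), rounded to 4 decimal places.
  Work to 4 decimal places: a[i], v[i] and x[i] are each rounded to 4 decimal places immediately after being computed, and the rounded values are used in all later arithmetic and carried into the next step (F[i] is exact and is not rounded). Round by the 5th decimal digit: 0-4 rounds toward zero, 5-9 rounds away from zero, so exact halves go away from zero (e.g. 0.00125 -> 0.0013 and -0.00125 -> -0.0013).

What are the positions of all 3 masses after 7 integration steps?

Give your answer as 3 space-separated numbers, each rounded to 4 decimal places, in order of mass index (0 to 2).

Answer: 6.6702 9.6726 15.6571

Derivation:
Step 0: x=[6.0000 9.0000 17.0000] v=[0.0000 0.0000 0.0000]
Step 1: x=[5.6800 9.8000 16.5200] v=[-1.6000 4.0000 -2.4000]
Step 2: x=[5.2192 11.0160 15.7648] v=[-2.3040 6.0800 -3.7760]
Step 3: x=[4.8859 12.0643 15.0498] v=[-1.6666 5.2416 -3.5750]
Step 4: x=[4.9011 12.4418 14.6571] v=[0.0761 1.8873 -1.9634]
Step 5: x=[5.3228 11.9672 14.7100] v=[2.1087 -2.3730 0.2644]
Step 6: x=[6.0076 10.8683 15.1240] v=[3.4242 -5.4943 2.0702]
Step 7: x=[6.6702 9.6726 15.6571] v=[3.3128 -5.9783 2.6656]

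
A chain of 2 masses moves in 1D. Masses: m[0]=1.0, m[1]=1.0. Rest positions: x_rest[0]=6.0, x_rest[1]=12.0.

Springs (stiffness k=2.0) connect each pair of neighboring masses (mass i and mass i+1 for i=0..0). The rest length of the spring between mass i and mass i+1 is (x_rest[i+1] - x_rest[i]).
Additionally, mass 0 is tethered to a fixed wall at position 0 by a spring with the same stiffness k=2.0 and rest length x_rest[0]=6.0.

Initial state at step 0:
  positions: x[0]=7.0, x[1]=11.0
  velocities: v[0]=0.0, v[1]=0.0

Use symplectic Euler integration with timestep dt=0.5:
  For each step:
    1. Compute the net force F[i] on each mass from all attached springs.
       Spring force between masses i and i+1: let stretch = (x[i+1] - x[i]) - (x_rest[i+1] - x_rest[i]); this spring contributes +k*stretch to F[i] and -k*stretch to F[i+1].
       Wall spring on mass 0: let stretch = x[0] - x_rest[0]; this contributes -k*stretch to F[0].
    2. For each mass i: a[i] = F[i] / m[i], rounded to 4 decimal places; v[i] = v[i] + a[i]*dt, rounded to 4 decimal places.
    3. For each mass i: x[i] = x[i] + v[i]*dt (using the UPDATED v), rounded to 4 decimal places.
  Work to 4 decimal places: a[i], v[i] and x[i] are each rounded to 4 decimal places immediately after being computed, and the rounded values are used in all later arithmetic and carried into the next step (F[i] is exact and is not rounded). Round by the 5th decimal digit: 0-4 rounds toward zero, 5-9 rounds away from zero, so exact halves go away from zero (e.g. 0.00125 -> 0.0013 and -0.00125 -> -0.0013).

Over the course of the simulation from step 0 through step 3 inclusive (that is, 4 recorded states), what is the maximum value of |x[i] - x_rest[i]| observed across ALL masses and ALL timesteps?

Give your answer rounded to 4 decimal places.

Answer: 1.5000

Derivation:
Step 0: x=[7.0000 11.0000] v=[0.0000 0.0000]
Step 1: x=[5.5000 12.0000] v=[-3.0000 2.0000]
Step 2: x=[4.5000 12.7500] v=[-2.0000 1.5000]
Step 3: x=[5.3750 12.3750] v=[1.7500 -0.7500]
Max displacement = 1.5000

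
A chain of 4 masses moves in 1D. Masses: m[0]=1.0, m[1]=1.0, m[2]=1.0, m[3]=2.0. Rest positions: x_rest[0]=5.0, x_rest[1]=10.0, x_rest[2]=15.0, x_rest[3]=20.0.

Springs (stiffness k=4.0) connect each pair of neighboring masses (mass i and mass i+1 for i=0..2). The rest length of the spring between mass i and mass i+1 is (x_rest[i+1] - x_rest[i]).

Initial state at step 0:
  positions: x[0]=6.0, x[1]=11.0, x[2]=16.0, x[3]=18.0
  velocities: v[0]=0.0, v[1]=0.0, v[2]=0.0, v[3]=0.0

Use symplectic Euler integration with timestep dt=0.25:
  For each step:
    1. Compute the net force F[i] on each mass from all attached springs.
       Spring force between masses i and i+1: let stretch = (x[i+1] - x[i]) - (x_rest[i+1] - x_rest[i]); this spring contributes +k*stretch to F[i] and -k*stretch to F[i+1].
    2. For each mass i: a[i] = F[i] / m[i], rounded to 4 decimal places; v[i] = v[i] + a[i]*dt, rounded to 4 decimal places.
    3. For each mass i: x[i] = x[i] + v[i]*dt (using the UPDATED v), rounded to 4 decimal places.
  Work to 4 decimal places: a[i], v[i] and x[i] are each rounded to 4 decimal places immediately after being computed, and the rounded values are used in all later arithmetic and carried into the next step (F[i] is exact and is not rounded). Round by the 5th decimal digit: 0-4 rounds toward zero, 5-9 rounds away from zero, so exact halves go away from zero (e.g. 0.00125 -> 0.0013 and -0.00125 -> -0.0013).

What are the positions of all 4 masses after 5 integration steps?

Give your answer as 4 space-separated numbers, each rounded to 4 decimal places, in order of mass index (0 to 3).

Answer: 5.2024 8.7489 14.1904 20.4292

Derivation:
Step 0: x=[6.0000 11.0000 16.0000 18.0000] v=[0.0000 0.0000 0.0000 0.0000]
Step 1: x=[6.0000 11.0000 15.2500 18.3750] v=[0.0000 0.0000 -3.0000 1.5000]
Step 2: x=[6.0000 10.8125 14.2188 18.9844] v=[0.0000 -0.7500 -4.1250 2.4375]
Step 3: x=[5.9531 10.2735 13.5274 19.6231] v=[-0.1875 -2.1562 -2.7657 2.5547]
Step 4: x=[5.7363 9.4678 13.5464 20.1248] v=[-0.8671 -3.2227 0.0761 2.0069]
Step 5: x=[5.2024 8.7489 14.1904 20.4292] v=[-2.1356 -2.8756 2.5759 1.2177]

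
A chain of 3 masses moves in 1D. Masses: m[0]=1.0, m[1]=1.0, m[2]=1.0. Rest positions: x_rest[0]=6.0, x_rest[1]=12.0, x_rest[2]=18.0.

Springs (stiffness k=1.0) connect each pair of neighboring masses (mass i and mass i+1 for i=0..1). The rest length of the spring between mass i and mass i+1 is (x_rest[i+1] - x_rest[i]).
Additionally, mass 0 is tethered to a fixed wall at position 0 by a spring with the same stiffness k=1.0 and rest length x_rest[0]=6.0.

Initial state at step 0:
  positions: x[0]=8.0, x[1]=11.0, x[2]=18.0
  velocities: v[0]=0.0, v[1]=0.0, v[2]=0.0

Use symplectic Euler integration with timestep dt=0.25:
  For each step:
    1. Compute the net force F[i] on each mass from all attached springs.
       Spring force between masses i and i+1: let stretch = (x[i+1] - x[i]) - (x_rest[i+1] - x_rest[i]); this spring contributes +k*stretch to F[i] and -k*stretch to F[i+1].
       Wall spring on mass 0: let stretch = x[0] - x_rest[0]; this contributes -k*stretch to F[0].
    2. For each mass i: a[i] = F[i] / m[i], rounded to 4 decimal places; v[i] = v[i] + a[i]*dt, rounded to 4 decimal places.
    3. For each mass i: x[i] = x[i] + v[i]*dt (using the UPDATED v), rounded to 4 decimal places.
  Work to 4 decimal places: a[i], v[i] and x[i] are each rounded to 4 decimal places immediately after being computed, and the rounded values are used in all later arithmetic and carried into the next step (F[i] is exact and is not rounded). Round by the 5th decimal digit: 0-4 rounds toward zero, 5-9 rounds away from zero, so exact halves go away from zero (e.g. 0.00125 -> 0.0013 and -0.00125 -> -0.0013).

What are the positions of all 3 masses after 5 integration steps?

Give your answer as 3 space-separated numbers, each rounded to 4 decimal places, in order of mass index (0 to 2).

Step 0: x=[8.0000 11.0000 18.0000] v=[0.0000 0.0000 0.0000]
Step 1: x=[7.6875 11.2500 17.9375] v=[-1.2500 1.0000 -0.2500]
Step 2: x=[7.1172 11.6953 17.8320] v=[-2.2813 1.7813 -0.4219]
Step 3: x=[6.3882 12.2381 17.7180] v=[-2.9161 2.1710 -0.4561]
Step 4: x=[5.6255 12.7577 17.6365] v=[-3.0507 2.0785 -0.3261]
Step 5: x=[4.9570 13.1365 17.6251] v=[-2.6740 1.5152 -0.0458]

Answer: 4.9570 13.1365 17.6251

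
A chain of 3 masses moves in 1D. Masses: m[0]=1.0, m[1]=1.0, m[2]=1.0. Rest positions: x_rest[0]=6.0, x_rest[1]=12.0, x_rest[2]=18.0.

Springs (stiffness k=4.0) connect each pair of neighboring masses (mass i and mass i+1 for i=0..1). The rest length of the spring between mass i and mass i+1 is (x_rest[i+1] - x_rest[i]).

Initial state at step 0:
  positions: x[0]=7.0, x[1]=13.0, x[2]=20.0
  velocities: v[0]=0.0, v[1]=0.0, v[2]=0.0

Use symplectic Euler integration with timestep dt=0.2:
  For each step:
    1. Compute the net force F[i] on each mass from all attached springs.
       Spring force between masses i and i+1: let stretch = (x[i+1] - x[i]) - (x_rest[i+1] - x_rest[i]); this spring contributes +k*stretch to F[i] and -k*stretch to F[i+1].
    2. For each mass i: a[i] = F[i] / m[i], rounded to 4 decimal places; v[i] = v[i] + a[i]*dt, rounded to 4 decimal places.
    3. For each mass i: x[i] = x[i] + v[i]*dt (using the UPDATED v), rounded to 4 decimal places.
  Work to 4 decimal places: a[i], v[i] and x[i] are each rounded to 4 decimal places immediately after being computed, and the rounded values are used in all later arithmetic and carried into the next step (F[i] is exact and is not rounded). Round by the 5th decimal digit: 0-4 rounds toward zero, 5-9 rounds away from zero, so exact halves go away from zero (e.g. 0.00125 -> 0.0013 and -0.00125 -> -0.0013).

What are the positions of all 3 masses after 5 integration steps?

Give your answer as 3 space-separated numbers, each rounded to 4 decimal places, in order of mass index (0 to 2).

Answer: 7.5097 13.5934 18.8968

Derivation:
Step 0: x=[7.0000 13.0000 20.0000] v=[0.0000 0.0000 0.0000]
Step 1: x=[7.0000 13.1600 19.8400] v=[0.0000 0.8000 -0.8000]
Step 2: x=[7.0256 13.4032 19.5712] v=[0.1280 1.2160 -1.3440]
Step 3: x=[7.1116 13.6129 19.2755] v=[0.4301 1.0483 -1.4784]
Step 4: x=[7.2778 13.6884 19.0338] v=[0.8311 0.3773 -1.2085]
Step 5: x=[7.5097 13.5934 18.8968] v=[1.1596 -0.4749 -0.6848]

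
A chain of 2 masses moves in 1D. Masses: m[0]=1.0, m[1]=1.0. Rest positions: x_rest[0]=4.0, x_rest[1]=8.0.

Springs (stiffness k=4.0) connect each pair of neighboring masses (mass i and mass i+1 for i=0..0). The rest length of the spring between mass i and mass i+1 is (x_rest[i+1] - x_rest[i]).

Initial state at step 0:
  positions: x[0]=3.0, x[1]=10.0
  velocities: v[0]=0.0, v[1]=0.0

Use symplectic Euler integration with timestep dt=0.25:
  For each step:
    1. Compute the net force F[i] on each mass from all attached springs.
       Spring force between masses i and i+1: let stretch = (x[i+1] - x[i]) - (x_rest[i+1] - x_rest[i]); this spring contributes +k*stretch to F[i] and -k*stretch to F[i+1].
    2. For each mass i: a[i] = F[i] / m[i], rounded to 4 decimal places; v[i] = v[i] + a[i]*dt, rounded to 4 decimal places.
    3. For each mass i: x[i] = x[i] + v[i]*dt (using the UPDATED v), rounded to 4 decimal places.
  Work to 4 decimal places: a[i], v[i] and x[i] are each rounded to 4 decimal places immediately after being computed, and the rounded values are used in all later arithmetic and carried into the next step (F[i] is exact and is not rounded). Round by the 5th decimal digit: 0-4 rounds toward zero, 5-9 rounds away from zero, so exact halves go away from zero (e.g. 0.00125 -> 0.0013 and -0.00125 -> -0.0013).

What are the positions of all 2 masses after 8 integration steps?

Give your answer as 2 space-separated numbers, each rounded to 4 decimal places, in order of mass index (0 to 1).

Answer: 2.9122 10.0880

Derivation:
Step 0: x=[3.0000 10.0000] v=[0.0000 0.0000]
Step 1: x=[3.7500 9.2500] v=[3.0000 -3.0000]
Step 2: x=[4.8750 8.1250] v=[4.5000 -4.5000]
Step 3: x=[5.8125 7.1875] v=[3.7500 -3.7500]
Step 4: x=[6.0938 6.9063] v=[1.1250 -1.1250]
Step 5: x=[5.5782 7.4219] v=[-2.0625 2.0625]
Step 6: x=[4.5235 8.4766] v=[-4.2188 4.2188]
Step 7: x=[3.4571 9.5430] v=[-4.2657 4.2657]
Step 8: x=[2.9122 10.0880] v=[-2.1798 2.1798]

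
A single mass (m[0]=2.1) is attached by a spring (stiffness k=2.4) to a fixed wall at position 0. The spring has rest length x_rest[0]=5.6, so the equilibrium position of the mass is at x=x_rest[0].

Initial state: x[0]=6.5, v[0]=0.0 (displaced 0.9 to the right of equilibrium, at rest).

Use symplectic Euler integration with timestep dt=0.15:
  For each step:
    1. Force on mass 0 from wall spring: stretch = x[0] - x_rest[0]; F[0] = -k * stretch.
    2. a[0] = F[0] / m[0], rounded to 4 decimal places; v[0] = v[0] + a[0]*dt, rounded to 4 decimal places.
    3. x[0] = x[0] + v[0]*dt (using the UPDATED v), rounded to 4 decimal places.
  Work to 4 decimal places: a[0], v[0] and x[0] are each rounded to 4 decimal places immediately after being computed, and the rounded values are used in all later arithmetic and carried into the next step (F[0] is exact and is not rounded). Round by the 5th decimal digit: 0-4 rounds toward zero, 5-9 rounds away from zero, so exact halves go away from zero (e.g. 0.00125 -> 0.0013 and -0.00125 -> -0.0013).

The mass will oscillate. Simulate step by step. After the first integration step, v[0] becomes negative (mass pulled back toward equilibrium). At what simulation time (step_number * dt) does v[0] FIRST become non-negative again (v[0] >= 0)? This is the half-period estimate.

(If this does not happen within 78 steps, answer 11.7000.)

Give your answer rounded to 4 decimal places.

Step 0: x=[6.5000] v=[0.0000]
Step 1: x=[6.4769] v=[-0.1543]
Step 2: x=[6.4312] v=[-0.3046]
Step 3: x=[6.3641] v=[-0.4471]
Step 4: x=[6.2774] v=[-0.5781]
Step 5: x=[6.1733] v=[-0.6942]
Step 6: x=[6.0544] v=[-0.7925]
Step 7: x=[5.9238] v=[-0.8704]
Step 8: x=[5.7849] v=[-0.9259]
Step 9: x=[5.6413] v=[-0.9576]
Step 10: x=[5.4966] v=[-0.9647]
Step 11: x=[5.3546] v=[-0.9470]
Step 12: x=[5.2189] v=[-0.9049]
Step 13: x=[5.0930] v=[-0.8396]
Step 14: x=[4.9801] v=[-0.7527]
Step 15: x=[4.8831] v=[-0.6464]
Step 16: x=[4.8046] v=[-0.5235]
Step 17: x=[4.7465] v=[-0.3872]
Step 18: x=[4.7104] v=[-0.2409]
Step 19: x=[4.6971] v=[-0.0884]
Step 20: x=[4.7071] v=[0.0664]
First v>=0 after going negative at step 20, time=3.0000

Answer: 3.0000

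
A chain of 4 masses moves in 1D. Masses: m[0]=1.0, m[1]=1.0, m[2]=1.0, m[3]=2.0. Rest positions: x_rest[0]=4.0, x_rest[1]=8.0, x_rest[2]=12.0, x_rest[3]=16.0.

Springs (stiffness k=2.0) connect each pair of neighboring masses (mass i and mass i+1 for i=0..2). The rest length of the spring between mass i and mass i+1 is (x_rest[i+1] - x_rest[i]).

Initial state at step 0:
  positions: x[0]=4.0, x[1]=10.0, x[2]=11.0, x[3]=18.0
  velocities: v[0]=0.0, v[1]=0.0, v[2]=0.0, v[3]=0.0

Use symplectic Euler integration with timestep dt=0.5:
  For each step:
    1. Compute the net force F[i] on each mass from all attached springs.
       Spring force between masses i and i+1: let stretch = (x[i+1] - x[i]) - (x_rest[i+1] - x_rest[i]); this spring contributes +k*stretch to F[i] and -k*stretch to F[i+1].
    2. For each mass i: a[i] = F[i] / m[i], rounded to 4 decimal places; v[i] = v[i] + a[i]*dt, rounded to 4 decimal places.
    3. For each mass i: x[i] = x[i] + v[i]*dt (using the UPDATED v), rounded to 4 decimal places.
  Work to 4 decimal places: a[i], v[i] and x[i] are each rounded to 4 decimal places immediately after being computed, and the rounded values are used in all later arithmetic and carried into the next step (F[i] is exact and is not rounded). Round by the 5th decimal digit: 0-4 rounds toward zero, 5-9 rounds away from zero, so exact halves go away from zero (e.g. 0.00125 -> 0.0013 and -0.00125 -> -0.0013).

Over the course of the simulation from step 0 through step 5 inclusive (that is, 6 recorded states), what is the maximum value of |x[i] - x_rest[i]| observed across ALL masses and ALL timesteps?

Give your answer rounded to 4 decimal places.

Step 0: x=[4.0000 10.0000 11.0000 18.0000] v=[0.0000 0.0000 0.0000 0.0000]
Step 1: x=[5.0000 7.5000 14.0000 17.2500] v=[2.0000 -5.0000 6.0000 -1.5000]
Step 2: x=[5.2500 7.0000 15.3750 16.6875] v=[0.5000 -1.0000 2.7500 -1.1250]
Step 3: x=[4.3750 9.8125 13.2188 16.7969] v=[-1.7500 5.6250 -4.3125 0.2188]
Step 4: x=[4.2188 11.6094 11.1485 17.0118] v=[-0.3125 3.5938 -4.1407 0.4298]
Step 5: x=[5.7579 9.4806 12.2403 16.7609] v=[3.0781 -4.2577 2.1835 -0.5019]
Max displacement = 3.6094

Answer: 3.6094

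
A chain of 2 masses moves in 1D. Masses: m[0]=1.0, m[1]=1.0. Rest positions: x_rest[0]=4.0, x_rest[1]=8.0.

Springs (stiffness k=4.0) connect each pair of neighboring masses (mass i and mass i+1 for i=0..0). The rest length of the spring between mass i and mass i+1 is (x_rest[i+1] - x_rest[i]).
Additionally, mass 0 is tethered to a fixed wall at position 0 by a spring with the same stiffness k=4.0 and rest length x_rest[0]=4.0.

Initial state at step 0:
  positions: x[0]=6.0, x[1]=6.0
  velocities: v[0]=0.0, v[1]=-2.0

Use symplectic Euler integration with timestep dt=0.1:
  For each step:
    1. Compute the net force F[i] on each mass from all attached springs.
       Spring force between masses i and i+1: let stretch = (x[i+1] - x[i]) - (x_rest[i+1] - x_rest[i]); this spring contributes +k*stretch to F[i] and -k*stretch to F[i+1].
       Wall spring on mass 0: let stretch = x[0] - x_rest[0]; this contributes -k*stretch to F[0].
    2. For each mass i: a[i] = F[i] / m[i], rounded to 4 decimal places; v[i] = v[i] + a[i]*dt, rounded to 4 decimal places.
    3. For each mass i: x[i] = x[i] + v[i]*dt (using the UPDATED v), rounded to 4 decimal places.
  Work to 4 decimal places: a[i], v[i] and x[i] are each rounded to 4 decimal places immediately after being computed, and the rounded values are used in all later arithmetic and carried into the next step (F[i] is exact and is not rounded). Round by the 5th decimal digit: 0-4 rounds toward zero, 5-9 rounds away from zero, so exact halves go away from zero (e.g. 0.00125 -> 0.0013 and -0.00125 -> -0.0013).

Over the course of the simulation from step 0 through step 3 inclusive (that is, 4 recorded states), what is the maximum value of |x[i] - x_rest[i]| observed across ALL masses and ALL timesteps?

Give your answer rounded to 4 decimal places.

Answer: 2.0400

Derivation:
Step 0: x=[6.0000 6.0000] v=[0.0000 -2.0000]
Step 1: x=[5.7600 5.9600] v=[-2.4000 -0.4000]
Step 2: x=[5.2976 6.0720] v=[-4.6240 1.1200]
Step 3: x=[4.6543 6.3130] v=[-6.4333 2.4102]
Max displacement = 2.0400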